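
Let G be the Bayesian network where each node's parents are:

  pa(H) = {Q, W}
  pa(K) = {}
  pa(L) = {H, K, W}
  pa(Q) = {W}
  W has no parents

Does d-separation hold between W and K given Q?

Yes — W and K are d-separated given {Q}.

There are 3 undirected paths between W and K; checking each against the conditioning set {Q}:
  1. W → L ← K — L:collider[blocks] ⇒ blocked
  2. W → Q → H → L ← K — Q:chain[blocks]; H:chain[open]; L:collider[blocks] ⇒ blocked
  3. W → H → L ← K — H:chain[open]; L:collider[blocks] ⇒ blocked
All paths are blocked; W ⊥ K | {Q} holds.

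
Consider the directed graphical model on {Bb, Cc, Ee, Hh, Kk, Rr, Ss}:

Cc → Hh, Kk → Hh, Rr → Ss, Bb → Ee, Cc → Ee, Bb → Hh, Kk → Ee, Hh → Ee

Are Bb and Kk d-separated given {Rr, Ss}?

Yes — Bb and Kk are d-separated given {Rr, Ss}.

There are 6 undirected paths between Bb and Kk; checking each against the conditioning set {Rr, Ss}:
Path 1: Bb → Ee ← Hh ← Kk
  Ee is a collider here and neither Ee nor any of its descendants is conditioned on, so the collider stays closed — the path is blocked at Ee.
Path 2: Bb → Ee ← Kk
  Ee is a collider here and neither Ee nor any of its descendants is conditioned on, so the collider stays closed — the path is blocked at Ee.
Path 3: Bb → Ee ← Cc → Hh ← Kk
  Ee is a collider here and neither Ee nor any of its descendants is conditioned on, so the collider stays closed — the path is blocked at Ee.
Path 4: Bb → Hh → Ee ← Kk
  Ee is a collider here and neither Ee nor any of its descendants is conditioned on, so the collider stays closed — the path is blocked at Ee.
Path 5: Bb → Hh ← Kk
  Hh is a collider here and neither Hh nor any of its descendants is conditioned on, so the collider stays closed — the path is blocked at Hh.
Path 6: Bb → Hh ← Cc → Ee ← Kk
  Hh is a collider here and neither Hh nor any of its descendants is conditioned on, so the collider stays closed — the path is blocked at Hh.
Every path is blocked, so Bb and Kk are d-separated given {Rr, Ss}.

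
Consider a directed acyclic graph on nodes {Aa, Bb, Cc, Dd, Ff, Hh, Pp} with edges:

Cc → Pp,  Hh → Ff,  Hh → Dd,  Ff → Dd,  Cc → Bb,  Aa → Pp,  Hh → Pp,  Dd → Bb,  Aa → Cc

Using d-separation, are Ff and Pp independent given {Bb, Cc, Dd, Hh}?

Yes

There are 6 undirected paths between Ff and Pp; checking each against the conditioning set {Bb, Cc, Dd, Hh}:
  1. Ff → Dd → Bb ← Cc → Pp — Dd:chain[blocks]; Bb:collider[open]; Cc:fork[blocks] ⇒ blocked
  2. Ff → Dd → Bb ← Cc ← Aa → Pp — Dd:chain[blocks]; Bb:collider[open]; Cc:chain[blocks]; Aa:fork[open] ⇒ blocked
  3. Ff → Dd ← Hh → Pp — Dd:collider[open]; Hh:fork[blocks] ⇒ blocked
  4. Ff ← Hh → Pp — Hh:fork[blocks] ⇒ blocked
  5. Ff ← Hh → Dd → Bb ← Cc → Pp — Hh:fork[blocks]; Dd:chain[blocks]; Bb:collider[open]; Cc:fork[blocks] ⇒ blocked
  6. Ff ← Hh → Dd → Bb ← Cc ← Aa → Pp — Hh:fork[blocks]; Dd:chain[blocks]; Bb:collider[open]; Cc:chain[blocks]; Aa:fork[open] ⇒ blocked
Since every path is blocked, d-separation holds.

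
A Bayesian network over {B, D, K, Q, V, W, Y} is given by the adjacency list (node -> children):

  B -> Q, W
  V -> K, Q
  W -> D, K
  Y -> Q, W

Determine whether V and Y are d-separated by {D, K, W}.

Yes

We examine all 4 paths between V and Y:
Path 1: V → Q ← Y
  Q is a collider here and neither Q nor any of its descendants is conditioned on, so the collider stays closed — the path is blocked at Q.
Path 2: V → Q ← B → W ← Y
  Q is a collider here and neither Q nor any of its descendants is conditioned on, so the collider stays closed — the path is blocked at Q.
Path 3: V → K ← W ← Y
  W is a chain here and W is conditioned on, so the path is blocked at W.
Path 4: V → K ← W ← B → Q ← Y
  W is a chain here and W is conditioned on, so the path is blocked at W.
Every path is blocked, so V and Y are d-separated given {D, K, W}.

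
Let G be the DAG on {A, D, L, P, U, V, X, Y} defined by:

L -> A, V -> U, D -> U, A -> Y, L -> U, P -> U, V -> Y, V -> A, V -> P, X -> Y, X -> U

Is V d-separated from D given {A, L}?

There are 6 undirected paths between V and D; checking each against the conditioning set {A, L}:
  1. V → P → U ← D — P:chain[open]; U:collider[blocks] ⇒ blocked
  2. V → A → Y ← X → U ← D — A:chain[blocks]; Y:collider[blocks]; X:fork[open]; U:collider[blocks] ⇒ blocked
  3. V → A ← L → U ← D — A:collider[open]; L:fork[blocks]; U:collider[blocks] ⇒ blocked
  4. V → Y ← A ← L → U ← D — Y:collider[blocks]; A:chain[blocks]; L:fork[blocks]; U:collider[blocks] ⇒ blocked
  5. V → Y ← X → U ← D — Y:collider[blocks]; X:fork[open]; U:collider[blocks] ⇒ blocked
  6. V → U ← D — U:collider[blocks] ⇒ blocked
Every path is blocked, so V and D are d-separated given {A, L}.

Yes — V and D are d-separated given {A, L}.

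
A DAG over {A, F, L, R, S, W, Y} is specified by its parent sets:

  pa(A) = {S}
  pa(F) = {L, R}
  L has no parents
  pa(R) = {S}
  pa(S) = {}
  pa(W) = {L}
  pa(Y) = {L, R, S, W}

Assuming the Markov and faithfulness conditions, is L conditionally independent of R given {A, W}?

Yes

Enumerating the 5 paths from L to R and testing each for blocking by {A, W}:
Path 1: L → W → Y ← R
  W is a chain here and W is conditioned on, so the path is blocked at W.
Path 2: L → W → Y ← S → R
  W is a chain here and W is conditioned on, so the path is blocked at W.
Path 3: L → Y ← R
  Y is a collider here and neither Y nor any of its descendants is conditioned on, so the collider stays closed — the path is blocked at Y.
Path 4: L → Y ← S → R
  Y is a collider here and neither Y nor any of its descendants is conditioned on, so the collider stays closed — the path is blocked at Y.
Path 5: L → F ← R
  F is a collider here and neither F nor any of its descendants is conditioned on, so the collider stays closed — the path is blocked at F.
All paths are blocked; L ⊥ R | {A, W} holds.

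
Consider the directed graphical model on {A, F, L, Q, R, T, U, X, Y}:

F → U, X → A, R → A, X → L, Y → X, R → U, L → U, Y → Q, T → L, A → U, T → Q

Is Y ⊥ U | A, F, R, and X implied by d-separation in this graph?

We examine all 6 paths between Y and U:
  1. Y → Q ← T → L ← X → A → U — Q:collider[blocks]; T:fork[open]; L:collider[blocks]; X:fork[blocks]; A:chain[blocks] ⇒ blocked
  2. Y → Q ← T → L ← X → A ← R → U — Q:collider[blocks]; T:fork[open]; L:collider[blocks]; X:fork[blocks]; A:collider[open]; R:fork[blocks] ⇒ blocked
  3. Y → Q ← T → L → U — Q:collider[blocks]; T:fork[open]; L:chain[open] ⇒ blocked
  4. Y → X → A → U — X:chain[blocks]; A:chain[blocks] ⇒ blocked
  5. Y → X → A ← R → U — X:chain[blocks]; A:collider[open]; R:fork[blocks] ⇒ blocked
  6. Y → X → L → U — X:chain[blocks]; L:chain[open] ⇒ blocked
All paths are blocked; Y ⊥ U | {A, F, R, X} holds.

Yes — Y and U are d-separated given {A, F, R, X}.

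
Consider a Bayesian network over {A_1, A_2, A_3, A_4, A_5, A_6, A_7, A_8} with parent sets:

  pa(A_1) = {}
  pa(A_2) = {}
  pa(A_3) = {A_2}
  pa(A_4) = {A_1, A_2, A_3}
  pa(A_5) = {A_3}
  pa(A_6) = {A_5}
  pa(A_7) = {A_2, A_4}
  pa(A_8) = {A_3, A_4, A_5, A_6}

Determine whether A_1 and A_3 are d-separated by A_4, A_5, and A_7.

There are 6 undirected paths between A_1 and A_3; checking each against the conditioning set {A_4, A_5, A_7}:
Path 1: A_1 → A_4 → A_7 ← A_2 → A_3
  A_4 is a chain here and A_4 is conditioned on, so the path is blocked at A_4.
Path 2: A_1 → A_4 ← A_3
  A_4 is a collider and A_4 is conditioned on, which opens it — no node blocks this path, so it is active.
Path 3: A_1 → A_4 ← A_2 → A_3
  A_4 is a collider and A_4 is conditioned on, which opens it; A_2 is a fork and A_2 is not conditioned on — no node blocks this path, so it is active.
Path 4: A_1 → A_4 → A_8 ← A_3
  A_4 is a chain here and A_4 is conditioned on, so the path is blocked at A_4.
Path 5: A_1 → A_4 → A_8 ← A_6 ← A_5 ← A_3
  A_4 is a chain here and A_4 is conditioned on, so the path is blocked at A_4.
Path 6: A_1 → A_4 → A_8 ← A_5 ← A_3
  A_4 is a chain here and A_4 is conditioned on, so the path is blocked at A_4.
At least one path is unblocked, so d-separation fails.

No — A_1 and A_3 are not d-separated given {A_4, A_5, A_7}.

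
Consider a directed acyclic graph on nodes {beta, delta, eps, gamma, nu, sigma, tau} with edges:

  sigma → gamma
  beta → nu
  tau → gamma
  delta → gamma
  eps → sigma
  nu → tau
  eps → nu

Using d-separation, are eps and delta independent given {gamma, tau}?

There are 2 undirected paths between eps and delta; checking each against the conditioning set {gamma, tau}:
Path 1: eps → nu → tau → gamma ← delta
  tau is a chain here and tau is conditioned on, so the path is blocked at tau.
Path 2: eps → sigma → gamma ← delta
  sigma is a chain and sigma is not conditioned on; gamma is a collider and gamma is conditioned on, which opens it — no node blocks this path, so it is active.
Because an active path exists, eps and delta are not d-separated.

No — eps and delta are not d-separated given {gamma, tau}.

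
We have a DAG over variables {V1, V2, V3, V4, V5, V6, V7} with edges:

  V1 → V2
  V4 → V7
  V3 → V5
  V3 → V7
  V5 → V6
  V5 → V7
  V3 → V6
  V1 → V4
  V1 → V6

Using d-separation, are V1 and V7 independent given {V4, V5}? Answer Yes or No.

We examine all 5 paths between V1 and V7:
  1. V1 → V6 ← V3 → V5 → V7 — V6:collider[blocks]; V3:fork[open]; V5:chain[blocks] ⇒ blocked
  2. V1 → V6 ← V3 → V7 — V6:collider[blocks]; V3:fork[open] ⇒ blocked
  3. V1 → V6 ← V5 ← V3 → V7 — V6:collider[blocks]; V5:chain[blocks]; V3:fork[open] ⇒ blocked
  4. V1 → V6 ← V5 → V7 — V6:collider[blocks]; V5:fork[blocks] ⇒ blocked
  5. V1 → V4 → V7 — V4:chain[blocks] ⇒ blocked
Every path is blocked, so V1 and V7 are d-separated given {V4, V5}.

Yes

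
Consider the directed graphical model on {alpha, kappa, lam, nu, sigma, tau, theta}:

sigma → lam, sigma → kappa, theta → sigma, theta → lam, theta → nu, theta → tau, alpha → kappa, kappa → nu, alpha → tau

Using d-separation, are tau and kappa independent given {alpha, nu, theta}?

Enumerating the 4 paths from tau to kappa and testing each for blocking by {alpha, nu, theta}:
Path 1: tau ← alpha → kappa
  alpha is a fork here and alpha is conditioned on, so the path is blocked at alpha.
Path 2: tau ← theta → lam ← sigma → kappa
  theta is a fork here and theta is conditioned on, so the path is blocked at theta.
Path 3: tau ← theta → sigma → kappa
  theta is a fork here and theta is conditioned on, so the path is blocked at theta.
Path 4: tau ← theta → nu ← kappa
  theta is a fork here and theta is conditioned on, so the path is blocked at theta.
Since every path is blocked, d-separation holds.

Yes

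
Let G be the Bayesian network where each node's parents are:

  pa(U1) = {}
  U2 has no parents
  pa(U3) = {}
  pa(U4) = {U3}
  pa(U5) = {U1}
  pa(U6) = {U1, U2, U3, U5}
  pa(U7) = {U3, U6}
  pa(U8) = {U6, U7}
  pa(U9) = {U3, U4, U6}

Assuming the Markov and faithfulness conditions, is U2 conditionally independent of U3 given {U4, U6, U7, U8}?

We examine all 5 paths between U2 and U3:
Path 1: U2 → U6 → U7 ← U3
  U6 is a chain here and U6 is conditioned on, so the path is blocked at U6.
Path 2: U2 → U6 → U9 ← U3
  U6 is a chain here and U6 is conditioned on, so the path is blocked at U6.
Path 3: U2 → U6 → U9 ← U4 ← U3
  U6 is a chain here and U6 is conditioned on, so the path is blocked at U6.
Path 4: U2 → U6 ← U3
  U6 is a collider and U6 is conditioned on, which opens it — no node blocks this path, so it is active.
Path 5: U2 → U6 → U8 ← U7 ← U3
  U6 is a chain here and U6 is conditioned on, so the path is blocked at U6.
At least one path is unblocked, so d-separation fails.

No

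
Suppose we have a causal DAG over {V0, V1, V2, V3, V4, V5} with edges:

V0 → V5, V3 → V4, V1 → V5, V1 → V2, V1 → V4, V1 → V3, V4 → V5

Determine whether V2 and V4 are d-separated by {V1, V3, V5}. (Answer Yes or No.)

Yes

3 paths connect V2 and V4; each must be blocked for d-separation to hold:
Path 1: V2 ← V1 → V4
  V1 is a fork here and V1 is conditioned on, so the path is blocked at V1.
Path 2: V2 ← V1 → V5 ← V4
  V1 is a fork here and V1 is conditioned on, so the path is blocked at V1.
Path 3: V2 ← V1 → V3 → V4
  V1 is a fork here and V1 is conditioned on, so the path is blocked at V1.
Every path is blocked, so V2 and V4 are d-separated given {V1, V3, V5}.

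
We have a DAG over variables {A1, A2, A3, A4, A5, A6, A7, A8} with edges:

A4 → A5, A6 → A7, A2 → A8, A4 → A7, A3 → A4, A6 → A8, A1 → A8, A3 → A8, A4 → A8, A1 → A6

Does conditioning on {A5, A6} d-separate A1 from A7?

We examine all 6 paths between A1 and A7:
  1. A1 → A6 → A7 — A6:chain[blocks] ⇒ blocked
  2. A1 → A6 → A8 ← A4 → A7 — A6:chain[blocks]; A8:collider[blocks]; A4:fork[open] ⇒ blocked
  3. A1 → A6 → A8 ← A3 → A4 → A7 — A6:chain[blocks]; A8:collider[blocks]; A3:fork[open]; A4:chain[open] ⇒ blocked
  4. A1 → A8 ← A6 → A7 — A8:collider[blocks]; A6:fork[blocks] ⇒ blocked
  5. A1 → A8 ← A4 → A7 — A8:collider[blocks]; A4:fork[open] ⇒ blocked
  6. A1 → A8 ← A3 → A4 → A7 — A8:collider[blocks]; A3:fork[open]; A4:chain[open] ⇒ blocked
Since every path is blocked, d-separation holds.

Yes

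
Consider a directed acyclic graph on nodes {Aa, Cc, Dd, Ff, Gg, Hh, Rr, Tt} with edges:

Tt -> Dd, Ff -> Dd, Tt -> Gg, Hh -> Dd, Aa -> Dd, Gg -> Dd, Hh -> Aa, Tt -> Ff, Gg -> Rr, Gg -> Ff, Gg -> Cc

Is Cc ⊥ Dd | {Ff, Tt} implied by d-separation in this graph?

There are 5 undirected paths between Cc and Dd; checking each against the conditioning set {Ff, Tt}:
Path 1: Cc ← Gg → Dd
  Gg is a fork and Gg is not conditioned on — no node blocks this path, so it is active.
Path 2: Cc ← Gg → Ff → Dd
  Ff is a chain here and Ff is conditioned on, so the path is blocked at Ff.
Path 3: Cc ← Gg → Ff ← Tt → Dd
  Tt is a fork here and Tt is conditioned on, so the path is blocked at Tt.
Path 4: Cc ← Gg ← Tt → Dd
  Tt is a fork here and Tt is conditioned on, so the path is blocked at Tt.
Path 5: Cc ← Gg ← Tt → Ff → Dd
  Tt is a fork here and Tt is conditioned on, so the path is blocked at Tt.
At least one path is unblocked, so d-separation fails.

No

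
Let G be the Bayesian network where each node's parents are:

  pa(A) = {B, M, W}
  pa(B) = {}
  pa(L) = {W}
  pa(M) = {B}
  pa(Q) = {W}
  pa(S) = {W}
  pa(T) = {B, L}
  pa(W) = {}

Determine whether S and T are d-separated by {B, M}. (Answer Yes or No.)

Enumerating the 3 paths from S to T and testing each for blocking by {B, M}:
Path 1: S ← W → L → T
  W is a fork and W is not conditioned on; L is a chain and L is not conditioned on — no node blocks this path, so it is active.
Path 2: S ← W → A ← M ← B → T
  A is a collider here and neither A nor any of its descendants is conditioned on, so the collider stays closed — the path is blocked at A.
Path 3: S ← W → A ← B → T
  A is a collider here and neither A nor any of its descendants is conditioned on, so the collider stays closed — the path is blocked at A.
Since the path S ← W → L → T is active, S and T are not d-separated given {B, M}.

No — S and T are not d-separated given {B, M}.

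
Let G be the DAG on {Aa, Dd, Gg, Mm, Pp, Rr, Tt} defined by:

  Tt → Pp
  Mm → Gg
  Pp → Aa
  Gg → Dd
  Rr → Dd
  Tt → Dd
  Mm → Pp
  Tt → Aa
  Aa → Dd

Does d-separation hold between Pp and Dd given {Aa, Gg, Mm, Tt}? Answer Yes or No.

Yes — Pp and Dd are d-separated given {Aa, Gg, Mm, Tt}.

5 paths connect Pp and Dd; each must be blocked for d-separation to hold:
Path 1: Pp ← Tt → Dd
  Tt is a fork here and Tt is conditioned on, so the path is blocked at Tt.
Path 2: Pp ← Tt → Aa → Dd
  Tt is a fork here and Tt is conditioned on, so the path is blocked at Tt.
Path 3: Pp → Aa → Dd
  Aa is a chain here and Aa is conditioned on, so the path is blocked at Aa.
Path 4: Pp → Aa ← Tt → Dd
  Tt is a fork here and Tt is conditioned on, so the path is blocked at Tt.
Path 5: Pp ← Mm → Gg → Dd
  Mm is a fork here and Mm is conditioned on, so the path is blocked at Mm.
All paths are blocked; Pp ⊥ Dd | {Aa, Gg, Mm, Tt} holds.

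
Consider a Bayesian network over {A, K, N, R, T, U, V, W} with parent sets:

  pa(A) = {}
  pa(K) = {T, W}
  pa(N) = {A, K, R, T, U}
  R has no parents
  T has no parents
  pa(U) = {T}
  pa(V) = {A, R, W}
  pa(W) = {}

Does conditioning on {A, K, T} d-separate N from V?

5 paths connect N and V; each must be blocked for d-separation to hold:
  1. N ← K ← W → V — K:chain[blocks]; W:fork[open] ⇒ blocked
  2. N ← T → K ← W → V — T:fork[blocks]; K:collider[open]; W:fork[open] ⇒ blocked
  3. N ← A → V — A:fork[blocks] ⇒ blocked
  4. N ← U ← T → K ← W → V — U:chain[open]; T:fork[blocks]; K:collider[open]; W:fork[open] ⇒ blocked
  5. N ← R → V — R:fork[open] ⇒ active
Because an active path exists, N and V are not d-separated.

No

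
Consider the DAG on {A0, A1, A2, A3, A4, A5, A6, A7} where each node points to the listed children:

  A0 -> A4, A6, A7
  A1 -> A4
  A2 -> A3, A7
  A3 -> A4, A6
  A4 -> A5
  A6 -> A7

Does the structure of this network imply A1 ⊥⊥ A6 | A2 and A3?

Yes

There are 6 undirected paths between A1 and A6; checking each against the conditioning set {A2, A3}:
  1. A1 → A4 ← A0 → A6 — A4:collider[blocks]; A0:fork[open] ⇒ blocked
  2. A1 → A4 ← A0 → A7 ← A6 — A4:collider[blocks]; A0:fork[open]; A7:collider[blocks] ⇒ blocked
  3. A1 → A4 ← A0 → A7 ← A2 → A3 → A6 — A4:collider[blocks]; A0:fork[open]; A7:collider[blocks]; A2:fork[blocks]; A3:chain[blocks] ⇒ blocked
  4. A1 → A4 ← A3 → A6 — A4:collider[blocks]; A3:fork[blocks] ⇒ blocked
  5. A1 → A4 ← A3 ← A2 → A7 ← A0 → A6 — A4:collider[blocks]; A3:chain[blocks]; A2:fork[blocks]; A7:collider[blocks]; A0:fork[open] ⇒ blocked
  6. A1 → A4 ← A3 ← A2 → A7 ← A6 — A4:collider[blocks]; A3:chain[blocks]; A2:fork[blocks]; A7:collider[blocks] ⇒ blocked
Every path is blocked, so A1 and A6 are d-separated given {A2, A3}.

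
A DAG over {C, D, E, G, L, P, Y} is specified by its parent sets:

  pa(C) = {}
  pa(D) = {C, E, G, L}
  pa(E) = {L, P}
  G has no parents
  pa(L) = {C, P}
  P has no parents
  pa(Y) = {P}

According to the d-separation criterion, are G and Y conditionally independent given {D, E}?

There are 6 undirected paths between G and Y; checking each against the conditioning set {D, E}:
  1. G → D ← C → L → E ← P → Y — D:collider[open]; C:fork[open]; L:chain[open]; E:collider[open]; P:fork[open] ⇒ active
  2. G → D ← C → L ← P → Y — D:collider[open]; C:fork[open]; L:collider[open]; P:fork[open] ⇒ active
  3. G → D ← L → E ← P → Y — D:collider[open]; L:fork[open]; E:collider[open]; P:fork[open] ⇒ active
  4. G → D ← L ← P → Y — D:collider[open]; L:chain[open]; P:fork[open] ⇒ active
  5. G → D ← E ← L ← P → Y — D:collider[open]; E:chain[blocks]; L:chain[open]; P:fork[open] ⇒ blocked
  6. G → D ← E ← P → Y — D:collider[open]; E:chain[blocks]; P:fork[open] ⇒ blocked
Since the path G → D ← C → L → E ← P → Y is active, G and Y are not d-separated given {D, E}.

No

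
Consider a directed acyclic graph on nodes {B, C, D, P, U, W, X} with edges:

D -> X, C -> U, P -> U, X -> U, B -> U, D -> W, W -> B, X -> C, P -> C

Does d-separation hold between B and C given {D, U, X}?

No — B and C are not d-separated given {D, U, X}.

Enumerating the 6 paths from B to C and testing each for blocking by {D, U, X}:
Path 1: B → U ← X → C
  X is a fork here and X is conditioned on, so the path is blocked at X.
Path 2: B → U ← P → C
  U is a collider and U is conditioned on, which opens it; P is a fork and P is not conditioned on — no node blocks this path, so it is active.
Path 3: B → U ← C
  U is a collider and U is conditioned on, which opens it — no node blocks this path, so it is active.
Path 4: B ← W ← D → X → U ← P → C
  D is a fork here and D is conditioned on, so the path is blocked at D.
Path 5: B ← W ← D → X → U ← C
  D is a fork here and D is conditioned on, so the path is blocked at D.
Path 6: B ← W ← D → X → C
  D is a fork here and D is conditioned on, so the path is blocked at D.
At least one path is unblocked, so d-separation fails.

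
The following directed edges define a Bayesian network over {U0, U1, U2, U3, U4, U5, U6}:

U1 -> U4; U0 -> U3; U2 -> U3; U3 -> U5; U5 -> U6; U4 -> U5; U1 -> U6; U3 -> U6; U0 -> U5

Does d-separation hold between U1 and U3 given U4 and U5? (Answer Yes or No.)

Yes

There are 6 undirected paths between U1 and U3; checking each against the conditioning set {U4, U5}:
Path 1: U1 → U6 ← U5 ← U3
  U6 is a collider here and neither U6 nor any of its descendants is conditioned on, so the collider stays closed — the path is blocked at U6.
Path 2: U1 → U6 ← U5 ← U0 → U3
  U6 is a collider here and neither U6 nor any of its descendants is conditioned on, so the collider stays closed — the path is blocked at U6.
Path 3: U1 → U6 ← U3
  U6 is a collider here and neither U6 nor any of its descendants is conditioned on, so the collider stays closed — the path is blocked at U6.
Path 4: U1 → U4 → U5 ← U3
  U4 is a chain here and U4 is conditioned on, so the path is blocked at U4.
Path 5: U1 → U4 → U5 ← U0 → U3
  U4 is a chain here and U4 is conditioned on, so the path is blocked at U4.
Path 6: U1 → U4 → U5 → U6 ← U3
  U4 is a chain here and U4 is conditioned on, so the path is blocked at U4.
All paths are blocked; U1 ⊥ U3 | {U4, U5} holds.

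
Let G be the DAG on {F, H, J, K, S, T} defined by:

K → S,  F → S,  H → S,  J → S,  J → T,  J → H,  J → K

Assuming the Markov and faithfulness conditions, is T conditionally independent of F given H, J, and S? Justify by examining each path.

3 paths connect T and F; each must be blocked for d-separation to hold:
Path 1: T ← J → K → S ← F
  J is a fork here and J is conditioned on, so the path is blocked at J.
Path 2: T ← J → H → S ← F
  J is a fork here and J is conditioned on, so the path is blocked at J.
Path 3: T ← J → S ← F
  J is a fork here and J is conditioned on, so the path is blocked at J.
All paths are blocked; T ⊥ F | {H, J, S} holds.

Yes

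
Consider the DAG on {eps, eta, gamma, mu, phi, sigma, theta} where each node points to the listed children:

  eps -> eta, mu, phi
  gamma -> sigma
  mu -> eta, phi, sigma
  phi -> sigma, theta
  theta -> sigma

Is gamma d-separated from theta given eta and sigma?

No

Enumerating the 5 paths from gamma to theta and testing each for blocking by {eta, sigma}:
Path 1: gamma → sigma ← phi → theta
  sigma is a collider and sigma is conditioned on, which opens it; phi is a fork and phi is not conditioned on — no node blocks this path, so it is active.
Path 2: gamma → sigma ← theta
  sigma is a collider and sigma is conditioned on, which opens it — no node blocks this path, so it is active.
Path 3: gamma → sigma ← mu → phi → theta
  sigma is a collider and sigma is conditioned on, which opens it; mu is a fork and mu is not conditioned on; phi is a chain and phi is not conditioned on — no node blocks this path, so it is active.
Path 4: gamma → sigma ← mu ← eps → phi → theta
  sigma is a collider and sigma is conditioned on, which opens it; mu is a chain and mu is not conditioned on; eps is a fork and eps is not conditioned on; phi is a chain and phi is not conditioned on — no node blocks this path, so it is active.
Path 5: gamma → sigma ← mu → eta ← eps → phi → theta
  sigma is a collider and sigma is conditioned on, which opens it; mu is a fork and mu is not conditioned on; eta is a collider and eta is conditioned on, which opens it; eps is a fork and eps is not conditioned on; phi is a chain and phi is not conditioned on — no node blocks this path, so it is active.
At least one path is unblocked, so d-separation fails.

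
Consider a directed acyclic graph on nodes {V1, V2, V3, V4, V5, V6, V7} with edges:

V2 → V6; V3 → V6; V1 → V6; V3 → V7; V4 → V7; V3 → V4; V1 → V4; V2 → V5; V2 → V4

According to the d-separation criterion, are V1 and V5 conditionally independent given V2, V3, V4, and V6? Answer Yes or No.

Yes — V1 and V5 are d-separated given {V2, V3, V4, V6}.

6 paths connect V1 and V5; each must be blocked for d-separation to hold:
  1. V1 → V4 ← V2 → V5 — V4:collider[open]; V2:fork[blocks] ⇒ blocked
  2. V1 → V4 → V7 ← V3 → V6 ← V2 → V5 — V4:chain[blocks]; V7:collider[blocks]; V3:fork[blocks]; V6:collider[open]; V2:fork[blocks] ⇒ blocked
  3. V1 → V4 ← V3 → V6 ← V2 → V5 — V4:collider[open]; V3:fork[blocks]; V6:collider[open]; V2:fork[blocks] ⇒ blocked
  4. V1 → V6 ← V2 → V5 — V6:collider[open]; V2:fork[blocks] ⇒ blocked
  5. V1 → V6 ← V3 → V4 ← V2 → V5 — V6:collider[open]; V3:fork[blocks]; V4:collider[open]; V2:fork[blocks] ⇒ blocked
  6. V1 → V6 ← V3 → V7 ← V4 ← V2 → V5 — V6:collider[open]; V3:fork[blocks]; V7:collider[blocks]; V4:chain[blocks]; V2:fork[blocks] ⇒ blocked
Since every path is blocked, d-separation holds.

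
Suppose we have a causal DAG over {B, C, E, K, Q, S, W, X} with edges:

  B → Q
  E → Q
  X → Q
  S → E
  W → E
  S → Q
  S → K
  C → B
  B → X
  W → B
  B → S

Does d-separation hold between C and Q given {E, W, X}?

6 paths connect C and Q; each must be blocked for d-separation to hold:
Path 1: C → B ← W → E ← S → Q
  W is a fork here and W is conditioned on, so the path is blocked at W.
Path 2: C → B ← W → E → Q
  W is a fork here and W is conditioned on, so the path is blocked at W.
Path 3: C → B → S → E → Q
  E is a chain here and E is conditioned on, so the path is blocked at E.
Path 4: C → B → S → Q
  B is a chain and B is not conditioned on; S is a chain and S is not conditioned on — no node blocks this path, so it is active.
Path 5: C → B → Q
  B is a chain and B is not conditioned on — no node blocks this path, so it is active.
Path 6: C → B → X → Q
  X is a chain here and X is conditioned on, so the path is blocked at X.
Because an active path exists, C and Q are not d-separated.

No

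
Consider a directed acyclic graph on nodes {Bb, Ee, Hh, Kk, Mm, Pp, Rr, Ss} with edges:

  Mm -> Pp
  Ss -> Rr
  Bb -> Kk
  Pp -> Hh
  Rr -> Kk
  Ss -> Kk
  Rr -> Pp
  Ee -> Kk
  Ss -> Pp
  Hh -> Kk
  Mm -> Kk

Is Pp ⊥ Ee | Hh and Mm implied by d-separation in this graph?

Yes

We examine all 6 paths between Pp and Ee:
Path 1: Pp → Hh → Kk ← Ee
  Hh is a chain here and Hh is conditioned on, so the path is blocked at Hh.
Path 2: Pp ← Ss → Kk ← Ee
  Kk is a collider here and neither Kk nor any of its descendants is conditioned on, so the collider stays closed — the path is blocked at Kk.
Path 3: Pp ← Ss → Rr → Kk ← Ee
  Kk is a collider here and neither Kk nor any of its descendants is conditioned on, so the collider stays closed — the path is blocked at Kk.
Path 4: Pp ← Mm → Kk ← Ee
  Mm is a fork here and Mm is conditioned on, so the path is blocked at Mm.
Path 5: Pp ← Rr ← Ss → Kk ← Ee
  Kk is a collider here and neither Kk nor any of its descendants is conditioned on, so the collider stays closed — the path is blocked at Kk.
Path 6: Pp ← Rr → Kk ← Ee
  Kk is a collider here and neither Kk nor any of its descendants is conditioned on, so the collider stays closed — the path is blocked at Kk.
Every path is blocked, so Pp and Ee are d-separated given {Hh, Mm}.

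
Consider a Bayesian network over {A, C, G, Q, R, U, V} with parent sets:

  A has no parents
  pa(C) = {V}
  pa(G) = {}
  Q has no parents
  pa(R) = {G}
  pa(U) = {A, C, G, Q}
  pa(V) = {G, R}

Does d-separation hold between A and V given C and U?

3 paths connect A and V; each must be blocked for d-separation to hold:
Path 1: A → U ← G → R → V
  U is a collider and U is conditioned on, which opens it; G is a fork and G is not conditioned on; R is a chain and R is not conditioned on — no node blocks this path, so it is active.
Path 2: A → U ← G → V
  U is a collider and U is conditioned on, which opens it; G is a fork and G is not conditioned on — no node blocks this path, so it is active.
Path 3: A → U ← C ← V
  C is a chain here and C is conditioned on, so the path is blocked at C.
Because an active path exists, A and V are not d-separated.

No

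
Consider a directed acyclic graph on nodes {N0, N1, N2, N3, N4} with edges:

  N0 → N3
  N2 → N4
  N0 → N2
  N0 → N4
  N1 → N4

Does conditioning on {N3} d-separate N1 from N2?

Enumerating the 2 paths from N1 to N2 and testing each for blocking by {N3}:
Path 1: N1 → N4 ← N0 → N2
  N4 is a collider here and neither N4 nor any of its descendants is conditioned on, so the collider stays closed — the path is blocked at N4.
Path 2: N1 → N4 ← N2
  N4 is a collider here and neither N4 nor any of its descendants is conditioned on, so the collider stays closed — the path is blocked at N4.
Since every path is blocked, d-separation holds.

Yes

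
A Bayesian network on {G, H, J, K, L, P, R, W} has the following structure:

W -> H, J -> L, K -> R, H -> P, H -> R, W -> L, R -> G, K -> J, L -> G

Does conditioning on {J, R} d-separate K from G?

4 paths connect K and G; each must be blocked for d-separation to hold:
  1. K → J → L ← W → H → R → G — J:chain[blocks]; L:collider[blocks]; W:fork[open]; H:chain[open]; R:chain[blocks] ⇒ blocked
  2. K → J → L → G — J:chain[blocks]; L:chain[open] ⇒ blocked
  3. K → R → G — R:chain[blocks] ⇒ blocked
  4. K → R ← H ← W → L → G — R:collider[open]; H:chain[open]; W:fork[open]; L:chain[open] ⇒ active
Since the path K → R ← H ← W → L → G is active, K and G are not d-separated given {J, R}.

No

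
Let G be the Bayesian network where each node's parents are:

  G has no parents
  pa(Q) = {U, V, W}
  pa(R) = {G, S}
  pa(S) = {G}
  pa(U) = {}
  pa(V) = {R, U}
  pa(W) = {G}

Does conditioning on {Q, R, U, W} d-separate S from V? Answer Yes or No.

Yes

Enumerating the 6 paths from S to V and testing each for blocking by {Q, R, U, W}:
  1. S → R → V — R:chain[blocks] ⇒ blocked
  2. S → R ← G → W → Q ← U → V — R:collider[open]; G:fork[open]; W:chain[blocks]; Q:collider[open]; U:fork[blocks] ⇒ blocked
  3. S → R ← G → W → Q ← V — R:collider[open]; G:fork[open]; W:chain[blocks]; Q:collider[open] ⇒ blocked
  4. S ← G → R → V — G:fork[open]; R:chain[blocks] ⇒ blocked
  5. S ← G → W → Q ← U → V — G:fork[open]; W:chain[blocks]; Q:collider[open]; U:fork[blocks] ⇒ blocked
  6. S ← G → W → Q ← V — G:fork[open]; W:chain[blocks]; Q:collider[open] ⇒ blocked
Since every path is blocked, d-separation holds.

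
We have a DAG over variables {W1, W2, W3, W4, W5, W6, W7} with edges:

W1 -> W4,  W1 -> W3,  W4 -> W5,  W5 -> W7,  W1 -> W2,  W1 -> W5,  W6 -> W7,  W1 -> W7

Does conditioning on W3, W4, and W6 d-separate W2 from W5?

No

3 paths connect W2 and W5; each must be blocked for d-separation to hold:
  1. W2 ← W1 → W7 ← W5 — W1:fork[open]; W7:collider[blocks] ⇒ blocked
  2. W2 ← W1 → W5 — W1:fork[open] ⇒ active
  3. W2 ← W1 → W4 → W5 — W1:fork[open]; W4:chain[blocks] ⇒ blocked
Because an active path exists, W2 and W5 are not d-separated.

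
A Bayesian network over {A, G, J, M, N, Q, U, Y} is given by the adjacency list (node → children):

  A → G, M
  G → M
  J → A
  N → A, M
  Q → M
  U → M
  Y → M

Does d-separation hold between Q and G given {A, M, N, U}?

No — Q and G are not d-separated given {A, M, N, U}.

3 paths connect Q and G; each must be blocked for d-separation to hold:
Path 1: Q → M ← G
  M is a collider and M is conditioned on, which opens it — no node blocks this path, so it is active.
Path 2: Q → M ← A → G
  A is a fork here and A is conditioned on, so the path is blocked at A.
Path 3: Q → M ← N → A → G
  N is a fork here and N is conditioned on, so the path is blocked at N.
At least one path is unblocked, so d-separation fails.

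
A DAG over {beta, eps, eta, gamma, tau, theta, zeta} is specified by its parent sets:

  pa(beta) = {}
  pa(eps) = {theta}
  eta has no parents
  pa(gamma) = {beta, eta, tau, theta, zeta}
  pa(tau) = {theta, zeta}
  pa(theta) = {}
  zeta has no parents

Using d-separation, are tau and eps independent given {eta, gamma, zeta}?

No

Enumerating the 3 paths from tau to eps and testing each for blocking by {eta, gamma, zeta}:
Path 1: tau ← theta → eps
  theta is a fork and theta is not conditioned on — no node blocks this path, so it is active.
Path 2: tau ← zeta → gamma ← theta → eps
  zeta is a fork here and zeta is conditioned on, so the path is blocked at zeta.
Path 3: tau → gamma ← theta → eps
  gamma is a collider and gamma is conditioned on, which opens it; theta is a fork and theta is not conditioned on — no node blocks this path, so it is active.
At least one path is unblocked, so d-separation fails.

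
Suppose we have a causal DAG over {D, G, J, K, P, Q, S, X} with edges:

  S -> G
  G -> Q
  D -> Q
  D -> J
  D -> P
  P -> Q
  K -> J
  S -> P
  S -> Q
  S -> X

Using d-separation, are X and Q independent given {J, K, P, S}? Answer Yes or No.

Yes

We examine all 4 paths between X and Q:
  1. X ← S → Q — S:fork[blocks] ⇒ blocked
  2. X ← S → P → Q — S:fork[blocks]; P:chain[blocks] ⇒ blocked
  3. X ← S → P ← D → Q — S:fork[blocks]; P:collider[open]; D:fork[open] ⇒ blocked
  4. X ← S → G → Q — S:fork[blocks]; G:chain[open] ⇒ blocked
Since every path is blocked, d-separation holds.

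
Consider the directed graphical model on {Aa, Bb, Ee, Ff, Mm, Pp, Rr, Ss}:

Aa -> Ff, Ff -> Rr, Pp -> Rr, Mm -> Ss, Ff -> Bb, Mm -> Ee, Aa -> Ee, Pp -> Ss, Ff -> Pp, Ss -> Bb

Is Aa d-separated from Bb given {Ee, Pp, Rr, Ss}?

No — Aa and Bb are not d-separated given {Ee, Pp, Rr, Ss}.

We examine all 6 paths between Aa and Bb:
  1. Aa → Ee ← Mm → Ss ← Pp ← Ff → Bb — Ee:collider[open]; Mm:fork[open]; Ss:collider[open]; Pp:chain[blocks]; Ff:fork[open] ⇒ blocked
  2. Aa → Ee ← Mm → Ss ← Pp → Rr ← Ff → Bb — Ee:collider[open]; Mm:fork[open]; Ss:collider[open]; Pp:fork[blocks]; Rr:collider[open]; Ff:fork[open] ⇒ blocked
  3. Aa → Ee ← Mm → Ss → Bb — Ee:collider[open]; Mm:fork[open]; Ss:chain[blocks] ⇒ blocked
  4. Aa → Ff → Pp → Ss → Bb — Ff:chain[open]; Pp:chain[blocks]; Ss:chain[blocks] ⇒ blocked
  5. Aa → Ff → Bb — Ff:chain[open] ⇒ active
  6. Aa → Ff → Rr ← Pp → Ss → Bb — Ff:chain[open]; Rr:collider[open]; Pp:fork[blocks]; Ss:chain[blocks] ⇒ blocked
At least one path is unblocked, so d-separation fails.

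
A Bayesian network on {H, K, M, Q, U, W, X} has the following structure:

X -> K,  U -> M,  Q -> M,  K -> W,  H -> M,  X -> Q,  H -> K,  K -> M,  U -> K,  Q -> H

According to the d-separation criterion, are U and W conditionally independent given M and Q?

We examine all 6 paths between U and W:
Path 1: U → K → W
  K is a chain and K is not conditioned on — no node blocks this path, so it is active.
Path 2: U → M ← H → K → W
  M is a collider and M is conditioned on, which opens it; H is a fork and H is not conditioned on; K is a chain and K is not conditioned on — no node blocks this path, so it is active.
Path 3: U → M ← H ← Q ← X → K → W
  Q is a chain here and Q is conditioned on, so the path is blocked at Q.
Path 4: U → M ← K → W
  M is a collider and M is conditioned on, which opens it; K is a fork and K is not conditioned on — no node blocks this path, so it is active.
Path 5: U → M ← Q → H → K → W
  Q is a fork here and Q is conditioned on, so the path is blocked at Q.
Path 6: U → M ← Q ← X → K → W
  Q is a chain here and Q is conditioned on, so the path is blocked at Q.
Since the path U → K → W is active, U and W are not d-separated given {M, Q}.

No — U and W are not d-separated given {M, Q}.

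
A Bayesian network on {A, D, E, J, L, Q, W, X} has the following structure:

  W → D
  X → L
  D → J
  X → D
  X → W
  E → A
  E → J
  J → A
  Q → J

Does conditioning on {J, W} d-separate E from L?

No — E and L are not d-separated given {J, W}.

We examine all 4 paths between E and L:
Path 1: E → A ← J ← D ← W ← X → L
  A is a collider here and neither A nor any of its descendants is conditioned on, so the collider stays closed — the path is blocked at A.
Path 2: E → A ← J ← D ← X → L
  A is a collider here and neither A nor any of its descendants is conditioned on, so the collider stays closed — the path is blocked at A.
Path 3: E → J ← D ← W ← X → L
  W is a chain here and W is conditioned on, so the path is blocked at W.
Path 4: E → J ← D ← X → L
  J is a collider and J is conditioned on, which opens it; D is a chain and D is not conditioned on; X is a fork and X is not conditioned on — no node blocks this path, so it is active.
Because an active path exists, E and L are not d-separated.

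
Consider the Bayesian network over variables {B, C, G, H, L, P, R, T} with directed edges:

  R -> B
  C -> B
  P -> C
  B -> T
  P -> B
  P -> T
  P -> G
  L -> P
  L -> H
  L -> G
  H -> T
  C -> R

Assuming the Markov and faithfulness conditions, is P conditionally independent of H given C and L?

Yes

We examine all 6 paths between P and H:
  1. P → T ← H — T:collider[blocks] ⇒ blocked
  2. P → G ← L → H — G:collider[blocks]; L:fork[blocks] ⇒ blocked
  3. P → B → T ← H — B:chain[open]; T:collider[blocks] ⇒ blocked
  4. P → C → B → T ← H — C:chain[blocks]; B:chain[open]; T:collider[blocks] ⇒ blocked
  5. P → C → R → B → T ← H — C:chain[blocks]; R:chain[open]; B:chain[open]; T:collider[blocks] ⇒ blocked
  6. P ← L → H — L:fork[blocks] ⇒ blocked
All paths are blocked; P ⊥ H | {C, L} holds.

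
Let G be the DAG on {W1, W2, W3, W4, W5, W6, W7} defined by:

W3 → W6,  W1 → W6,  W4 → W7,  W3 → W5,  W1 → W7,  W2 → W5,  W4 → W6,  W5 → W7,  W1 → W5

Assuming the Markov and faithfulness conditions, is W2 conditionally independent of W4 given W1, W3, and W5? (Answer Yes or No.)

Enumerating the 6 paths from W2 to W4 and testing each for blocking by {W1, W3, W5}:
  1. W2 → W5 → W7 ← W4 — W5:chain[blocks]; W7:collider[blocks] ⇒ blocked
  2. W2 → W5 → W7 ← W1 → W6 ← W4 — W5:chain[blocks]; W7:collider[blocks]; W1:fork[blocks]; W6:collider[blocks] ⇒ blocked
  3. W2 → W5 ← W3 → W6 ← W4 — W5:collider[open]; W3:fork[blocks]; W6:collider[blocks] ⇒ blocked
  4. W2 → W5 ← W3 → W6 ← W1 → W7 ← W4 — W5:collider[open]; W3:fork[blocks]; W6:collider[blocks]; W1:fork[blocks]; W7:collider[blocks] ⇒ blocked
  5. W2 → W5 ← W1 → W7 ← W4 — W5:collider[open]; W1:fork[blocks]; W7:collider[blocks] ⇒ blocked
  6. W2 → W5 ← W1 → W6 ← W4 — W5:collider[open]; W1:fork[blocks]; W6:collider[blocks] ⇒ blocked
All paths are blocked; W2 ⊥ W4 | {W1, W3, W5} holds.

Yes — W2 and W4 are d-separated given {W1, W3, W5}.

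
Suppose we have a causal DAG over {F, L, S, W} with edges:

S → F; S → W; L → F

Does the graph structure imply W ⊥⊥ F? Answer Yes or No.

No

There is one path between W and F:
Path 1: W ← S → F
  S is a fork and S is not conditioned on — no node blocks this path, so it is active.
Because an active path exists, W and F are not d-separated.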